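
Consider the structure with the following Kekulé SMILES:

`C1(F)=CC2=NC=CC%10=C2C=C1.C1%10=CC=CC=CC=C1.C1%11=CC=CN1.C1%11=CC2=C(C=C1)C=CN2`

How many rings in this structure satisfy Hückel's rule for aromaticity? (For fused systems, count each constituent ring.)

The SMILES encodes two fused six-membered rings, each with three alternating double bonds; one ring is all carbon and the other has one ring nitrogen; an eight-membered carbon ring with four alternating C=C double bonds; a five-membered ring of four carbons and one nitrogen bearing a hydrogen, with two C=C double bonds; a six-membered carbon ring with three alternating C=C double bonds, fused to a five-membered ring containing one N–H nitrogen and two C=C double bonds.
The fused 6/6-membered bicyclic (with one nitrogen) is a single π system with 10 sp² atoms and 10 π electrons from ring double bonds. 10 = 4(2)+2, so the system is aromatic and both rings count as aromatic (quinoline).
The 8-membered ring has only sp² ring atoms; a planar conformation would have a fully conjugated π system of 8 electrons. But 8 = 4(2), which is 4n not 4n+2, so it is not aromatic (cyclooctatetraene) — cyclooctatetraene distorts into a non-planar tub to avoid antiaromaticity.
The 5-membered ring with one N–H is planar and fully conjugated; 2 ring double bonds (4 π electrons) plus a heteroatom lone pair (2) give 6 π electrons. Since 6 = 4n+2 (n=1), it is aromatic (pyrrole).
The fused 6/5-membered bicyclic (with one N–H) is a single π system with 9 sp² atoms and 10 π electrons from ring double bonds plus a heteroatom lone pair. 10 = 4(2)+2, so the system is aromatic and both rings count as aromatic (indole).
5 of the 6 rings are aromatic. Total: 5.

5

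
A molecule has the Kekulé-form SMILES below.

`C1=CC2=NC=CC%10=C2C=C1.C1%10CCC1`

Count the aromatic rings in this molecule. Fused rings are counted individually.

2

The SMILES encodes two fused six-membered rings, each with three alternating double bonds; one ring is all carbon and the other has one ring nitrogen; a four-membered saturated carbon ring.
The fused 6/6-membered bicyclic (with one nitrogen) is a single π system with 10 sp² atoms and 10 π electrons from ring double bonds. 10 = 4(2)+2, so the system is aromatic and both rings count as aromatic (quinoline).
The 4-membered ring has only sp³ atoms, so it is not fully conjugated — not aromatic (cyclobutane).
2 of the 3 rings are aromatic. Total: 2.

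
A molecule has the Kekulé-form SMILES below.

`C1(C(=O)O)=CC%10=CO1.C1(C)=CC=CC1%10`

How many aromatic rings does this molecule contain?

1

The SMILES encodes a five-membered ring of four carbons and one oxygen, with two C=C double bonds; a five-membered carbon ring with two conjugated C=C double bonds and one sp³ carbon.
The 5-membered ring with one oxygen has a continuous p-orbital overlap around the ring; 2 ring double bonds (4 π electrons) plus a heteroatom lone pair (2) give 6 π electrons. Since 6 = 4n+2 (n=1), it is aromatic (furan).
The 5-membered ring has one sp³ carbon, so it is not fully conjugated — not aromatic (cyclopentadiene).
1 of the 2 rings is aromatic. Total: 1.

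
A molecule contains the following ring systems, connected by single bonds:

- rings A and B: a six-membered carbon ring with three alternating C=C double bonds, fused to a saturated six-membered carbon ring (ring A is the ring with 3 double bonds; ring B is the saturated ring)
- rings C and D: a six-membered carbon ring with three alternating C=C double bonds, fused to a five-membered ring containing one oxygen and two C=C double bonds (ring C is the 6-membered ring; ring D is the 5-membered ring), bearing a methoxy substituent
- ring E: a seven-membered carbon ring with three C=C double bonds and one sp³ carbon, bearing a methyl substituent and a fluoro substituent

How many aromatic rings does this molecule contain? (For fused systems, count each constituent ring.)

Ring A has a continuous p-orbital overlap around the ring; 3 ring double bonds give 6 π electrons. 6 = 4(1)+2, so ring A is aromatic (benzene ring).
Ring B has four sp³ carbons, so it is not fully conjugated — not aromatic (cyclohexane ring).
Rings C and D form a fused bicyclic system (with one oxygen) with 9 sp² atoms and 10 π electrons from ring double bonds plus a heteroatom lone pair. 10 = 4(2)+2, so the system is aromatic and both rings count as aromatic (benzofuran).
Ring E has one sp³ carbon, so it is not fully conjugated — not aromatic (cycloheptatriene).
Aromatic: A, C, D. Total: 3.

3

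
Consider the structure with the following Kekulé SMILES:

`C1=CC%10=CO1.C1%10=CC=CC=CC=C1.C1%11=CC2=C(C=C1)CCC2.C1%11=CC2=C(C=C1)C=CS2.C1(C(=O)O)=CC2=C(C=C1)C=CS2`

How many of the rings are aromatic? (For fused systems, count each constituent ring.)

6

The SMILES encodes a five-membered ring of four carbons and one oxygen, with two C=C double bonds; an eight-membered carbon ring with four alternating C=C double bonds; a six-membered carbon ring with three alternating C=C double bonds, fused to a saturated five-membered carbon ring; a six-membered carbon ring with three alternating C=C double bonds, fused to a five-membered ring containing one sulfur and two C=C double bonds; a six-membered carbon ring with three alternating C=C double bonds, fused to a five-membered ring containing one sulfur and two C=C double bonds.
The 5-membered ring with one oxygen is fully conjugated (every ring atom contributes a p orbital); 2 ring double bonds (4 π electrons) plus a heteroatom lone pair (2) give 6 π electrons. 6 = 4(1)+2, so it is aromatic (furan).
The 8-membered ring has only sp² ring atoms; a planar conformation would have a fully conjugated π system of 8 electrons. But 8 = 4(2), which is 4n not 4n+2, so it is not aromatic (cyclooctatetraene) — cyclooctatetraene distorts into a non-planar tub to avoid antiaromaticity.
The 6-membered ring is planar and fully conjugated; 3 ring double bonds give 6 π electrons. That satisfies 4n+2 with n=1, so it is aromatic (benzene ring).
The 5-membered ring has three sp³ carbons, so it is not fully conjugated — not aromatic (cyclopentane ring).
The fused 6/5-membered bicyclic (with one sulfur) is a single π system with 9 sp² atoms and 10 π electrons from ring double bonds plus a heteroatom lone pair. 10 = 4(2)+2, so the system is aromatic and both rings count as aromatic (benzothiophene).
The fused 6/5-membered bicyclic (with one sulfur) is a single π system with 9 sp² atoms and 10 π electrons from ring double bonds plus a heteroatom lone pair. 10 = 4(2)+2, so the system is aromatic and both rings count as aromatic (benzothiophene).
6 of the 8 rings are aromatic. Total: 6.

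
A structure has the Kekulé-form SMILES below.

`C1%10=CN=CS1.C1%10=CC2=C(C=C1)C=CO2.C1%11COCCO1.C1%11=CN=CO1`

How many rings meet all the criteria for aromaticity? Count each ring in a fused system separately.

The SMILES encodes a five-membered ring with a sulfur at position 1 and a nitrogen at position 3 (in a C=N bond), with two double bonds; a six-membered carbon ring with three alternating C=C double bonds, fused to a five-membered ring containing one oxygen and two C=C double bonds; a six-membered saturated ring with oxygens at positions 1 and 4; a five-membered ring with an oxygen at position 1 and a nitrogen at position 3 (in a C=N bond), with two double bonds.
The 5-membered ring with one sulfur and one =N– is fully conjugated (every ring atom contributes a p orbital); 2 ring double bonds (4 π electrons) plus a heteroatom lone pair (2) give 6 π electrons. Since 6 = 4n+2 (n=1), it is aromatic (thiazole).
The fused 6/5-membered bicyclic (with one oxygen) is a single π system with 9 sp² atoms and 10 π electrons from ring double bonds plus a heteroatom lone pair. 10 = 4(2)+2, so the system is aromatic and both rings count as aromatic (benzofuran).
The 6-membered ring with two oxygens (1,4) has only sp³ atoms, so it is not fully conjugated — not aromatic (1,4-dioxane).
The 5-membered ring with one oxygen and one =N– is planar and fully conjugated; 2 ring double bonds (4 π electrons) plus a heteroatom lone pair (2) give 6 π electrons. That satisfies 4n+2 with n=1, so it is aromatic (oxazole).
4 of the 5 rings are aromatic. Total: 4.

4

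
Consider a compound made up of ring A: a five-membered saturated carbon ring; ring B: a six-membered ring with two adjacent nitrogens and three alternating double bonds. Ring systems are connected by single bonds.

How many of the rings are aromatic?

Ring A has only sp³ atoms, so it is not fully conjugated — not aromatic (cyclopentane).
Ring B is fully conjugated (every ring atom contributes a p orbital); 3 ring double bonds give 6 π electrons. That satisfies 4n+2 with n=1, so ring B is aromatic (pyridazine).
Aromatic: B. Total: 1.

1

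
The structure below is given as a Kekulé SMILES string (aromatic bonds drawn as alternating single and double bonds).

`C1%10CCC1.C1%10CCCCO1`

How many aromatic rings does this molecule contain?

0

The SMILES encodes a four-membered saturated carbon ring; a six-membered saturated ring of five carbons and one oxygen.
The 4-membered ring has only sp³ atoms, so it is not fully conjugated — not aromatic (cyclobutane).
The 6-membered ring with one oxygen has only sp³ atoms, so it is not fully conjugated — not aromatic (tetrahydropyran).
None of the rings are aromatic. Total: 0.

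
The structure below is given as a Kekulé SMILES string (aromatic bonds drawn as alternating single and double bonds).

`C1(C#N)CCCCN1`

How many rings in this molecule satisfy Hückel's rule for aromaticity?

The SMILES encodes a six-membered saturated ring of five carbons and one N–H nitrogen.
The 6-membered ring with one N–H has only sp³ atoms, so it is not fully conjugated — not aromatic (piperidine).

0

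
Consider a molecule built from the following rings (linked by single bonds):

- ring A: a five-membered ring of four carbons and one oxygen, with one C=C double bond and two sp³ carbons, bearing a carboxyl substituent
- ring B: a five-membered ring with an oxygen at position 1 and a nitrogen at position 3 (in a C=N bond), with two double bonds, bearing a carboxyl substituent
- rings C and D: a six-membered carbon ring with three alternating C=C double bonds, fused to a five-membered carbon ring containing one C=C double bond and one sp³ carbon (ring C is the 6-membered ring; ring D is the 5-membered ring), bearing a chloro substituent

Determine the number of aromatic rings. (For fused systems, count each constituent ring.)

2

Ring A has two sp³ carbons, so it is not fully conjugated — not aromatic (2,3-dihydrofuran).
Ring B has a continuous p-orbital overlap around the ring; 2 ring double bonds (4 π electrons) plus a heteroatom lone pair (2) give 6 π electrons. Since 6 = 4n+2 (n=1), ring B is aromatic (oxazole).
Ring C has a continuous p-orbital overlap around the ring; 3 ring double bonds give 6 π electrons. 6 = 4(1)+2, so ring C is aromatic (benzene ring).
Ring D has one sp³ carbon, so it is not fully conjugated — not aromatic (cyclopentene ring).
Aromatic: B, C. Total: 2.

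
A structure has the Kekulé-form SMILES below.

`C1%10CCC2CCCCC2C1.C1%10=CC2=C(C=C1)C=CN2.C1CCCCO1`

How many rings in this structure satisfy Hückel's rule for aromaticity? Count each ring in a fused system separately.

The SMILES encodes two fused six-membered saturated carbon rings; a six-membered carbon ring with three alternating C=C double bonds, fused to a five-membered ring containing one N–H nitrogen and two C=C double bonds; a six-membered saturated ring of five carbons and one oxygen.
The 6-membered ring has only sp³ atoms, so it is not fully conjugated — not aromatic (cyclohexane ring).
The second 6-membered ring has only sp³ atoms, so it is not fully conjugated — not aromatic (cyclohexane ring).
The fused 6/5-membered bicyclic (with one N–H) is a single π system with 9 sp² atoms and 10 π electrons from ring double bonds plus a heteroatom lone pair. 10 = 4(2)+2, so the system is aromatic and both rings count as aromatic (indole).
The 6-membered ring with one oxygen has only sp³ atoms, so it is not fully conjugated — not aromatic (tetrahydropyran).
2 of the 5 rings are aromatic. Total: 2.

2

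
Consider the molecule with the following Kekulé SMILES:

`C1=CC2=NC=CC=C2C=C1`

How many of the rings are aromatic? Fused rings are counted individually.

The SMILES encodes two fused six-membered rings, each with three alternating double bonds; one ring is all carbon and the other has one ring nitrogen.
The fused 6/6-membered bicyclic (with one nitrogen) is a single π system with 10 sp² atoms and 10 π electrons from ring double bonds. 10 = 4(2)+2, so the system is aromatic and both rings count as aromatic (quinoline).
2 of the 2 rings are aromatic. Total: 2.

2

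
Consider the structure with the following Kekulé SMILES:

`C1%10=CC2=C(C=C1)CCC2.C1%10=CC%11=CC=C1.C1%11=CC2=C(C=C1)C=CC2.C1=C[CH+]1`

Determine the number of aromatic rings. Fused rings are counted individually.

The SMILES encodes a six-membered carbon ring with three alternating C=C double bonds, fused to a saturated five-membered carbon ring; a six-membered carbon ring with three alternating C=C double bonds; a six-membered carbon ring with three alternating C=C double bonds, fused to a five-membered carbon ring containing one C=C double bond and one sp³ carbon; a three-membered all-carbon ring bearing a positive charge on one carbon, with one C=C double bond.
The 6-membered ring has a continuous p-orbital overlap around the ring; 3 ring double bonds give 6 π electrons. That satisfies 4n+2 with n=1, so it is aromatic (benzene ring).
The 5-membered ring has three sp³ carbons, so it is not fully conjugated — not aromatic (cyclopentane ring).
The second 6-membered ring is planar and fully conjugated; 3 ring double bonds give 6 π electrons. Since 6 = 4n+2 (n=1), it is aromatic (benzene).
The third 6-membered ring is planar and fully conjugated; 3 ring double bonds give 6 π electrons. 6 = 4(1)+2, so it is aromatic (benzene ring).
The second 5-membered ring has one sp³ carbon, so it is not fully conjugated — not aromatic (cyclopentene ring).
The 3-membered ring has a continuous p-orbital overlap around the ring; 1 ring double bond (2 π electrons) plus the carbocation's empty p orbital (0, but keeps the ring conjugated) give 2 π electrons. Since 2 = 4n+2 (n=0), it is aromatic (cyclopropenyl cation).
4 of the 6 rings are aromatic. Total: 4.

4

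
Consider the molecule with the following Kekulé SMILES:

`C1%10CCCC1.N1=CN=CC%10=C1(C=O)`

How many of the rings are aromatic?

The SMILES encodes a five-membered saturated carbon ring; a six-membered ring with nitrogens at positions 1 and 3 and three alternating double bonds.
The 5-membered ring has only sp³ atoms, so it is not fully conjugated — not aromatic (cyclopentane).
The 6-membered ring with two nitrogens (1,3) is planar and fully conjugated; 3 ring double bonds give 6 π electrons. 6 = 4(1)+2, so it is aromatic (pyrimidine).
1 of the 2 rings is aromatic. Total: 1.

1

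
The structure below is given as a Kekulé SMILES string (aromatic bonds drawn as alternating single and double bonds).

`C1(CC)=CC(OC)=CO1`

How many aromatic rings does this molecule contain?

The SMILES encodes a five-membered ring of four carbons and one oxygen, with two C=C double bonds.
The 5-membered ring with one oxygen is planar and fully conjugated; 2 ring double bonds (4 π electrons) plus a heteroatom lone pair (2) give 6 π electrons. Since 6 = 4n+2 (n=1), it is aromatic (furan).

1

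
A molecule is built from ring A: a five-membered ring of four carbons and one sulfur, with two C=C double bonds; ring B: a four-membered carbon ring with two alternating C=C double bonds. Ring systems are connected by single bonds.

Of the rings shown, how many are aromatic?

Ring A is planar and fully conjugated; 2 ring double bonds (4 π electrons) plus a heteroatom lone pair (2) give 6 π electrons. That satisfies 4n+2 with n=1, so ring A is aromatic (thiophene).
Ring B has only sp² ring atoms; a planar conformation would have a fully conjugated π system of 4 electrons. But 4 = 4(1), which is 4n not 4n+2, so ring B is not aromatic (cyclobutadiene) — cyclobutadiene is antiaromatic and distorts to a rectangle.
Aromatic: A. Total: 1.

1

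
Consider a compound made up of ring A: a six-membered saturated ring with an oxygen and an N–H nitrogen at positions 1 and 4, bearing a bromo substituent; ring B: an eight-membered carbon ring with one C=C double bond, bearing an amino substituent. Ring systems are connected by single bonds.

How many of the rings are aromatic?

0

Ring A has only sp³ atoms, so it is not fully conjugated — not aromatic (morpholine).
Ring B has six sp³ carbons, so it is not fully conjugated — not aromatic (cyclooctene).
No ring is aromatic. Total: 0.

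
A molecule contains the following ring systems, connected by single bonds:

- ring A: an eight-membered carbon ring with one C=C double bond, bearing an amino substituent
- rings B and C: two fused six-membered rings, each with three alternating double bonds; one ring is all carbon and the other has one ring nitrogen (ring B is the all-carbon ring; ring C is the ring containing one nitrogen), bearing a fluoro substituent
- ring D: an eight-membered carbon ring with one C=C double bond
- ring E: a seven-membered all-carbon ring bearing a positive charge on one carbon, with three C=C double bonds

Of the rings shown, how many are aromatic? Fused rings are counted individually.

3

Ring A has six sp³ carbons, so it is not fully conjugated — not aromatic (cyclooctene).
Rings B and C form a fused bicyclic system (with one nitrogen) with 10 sp² atoms and 10 π electrons from ring double bonds. 10 = 4(2)+2, so the system is aromatic and both rings count as aromatic (quinoline).
Ring D has six sp³ carbons, so it is not fully conjugated — not aromatic (cyclooctene).
Ring E is planar and fully conjugated; 3 ring double bonds (6 π electrons) plus the carbocation's empty p orbital (0, but keeps the ring conjugated) give 6 π electrons. Since 6 = 4n+2 (n=1), ring E is aromatic (tropylium cation).
Aromatic: B, C, E. Total: 3.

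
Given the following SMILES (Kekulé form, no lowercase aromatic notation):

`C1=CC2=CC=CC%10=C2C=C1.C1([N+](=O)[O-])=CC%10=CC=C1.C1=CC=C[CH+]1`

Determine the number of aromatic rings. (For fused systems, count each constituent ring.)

The SMILES encodes two fused six-membered carbon rings, each with three alternating C=C double bonds; a six-membered carbon ring with three alternating C=C double bonds; a five-membered all-carbon ring bearing a positive charge on one carbon, with two C=C double bonds.
The fused 6/6-membered bicyclic is a single π system with 10 sp² atoms and 10 π electrons from ring double bonds. 10 = 4(2)+2, so the system is aromatic and both rings count as aromatic (naphthalene).
The 6-membered ring is planar and fully conjugated; 3 ring double bonds give 6 π electrons. Since 6 = 4n+2 (n=1), it is aromatic (benzene).
The 5-membered ring has only sp² ring atoms; a planar conformation would have a fully conjugated π system of 4 electrons. But 4 = 4(1), which is 4n not 4n+2, so it is not aromatic (cyclopentadienyl cation).
3 of the 4 rings are aromatic. Total: 3.

3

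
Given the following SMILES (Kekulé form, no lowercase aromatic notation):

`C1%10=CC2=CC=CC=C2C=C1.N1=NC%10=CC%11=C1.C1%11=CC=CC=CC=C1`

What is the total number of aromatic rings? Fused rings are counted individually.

The SMILES encodes two fused six-membered carbon rings, each with three alternating C=C double bonds; a six-membered ring with two adjacent nitrogens and three alternating double bonds; an eight-membered carbon ring with four alternating C=C double bonds.
The fused 6/6-membered bicyclic is a single π system with 10 sp² atoms and 10 π electrons from ring double bonds. 10 = 4(2)+2, so the system is aromatic and both rings count as aromatic (naphthalene).
The 6-membered ring with two nitrogens (1,2) is planar and fully conjugated; 3 ring double bonds give 6 π electrons. That satisfies 4n+2 with n=1, so it is aromatic (pyridazine).
The 8-membered ring has only sp² ring atoms; a planar conformation would have a fully conjugated π system of 8 electrons. But 8 = 4(2), which is 4n not 4n+2, so it is not aromatic (cyclooctatetraene) — cyclooctatetraene distorts into a non-planar tub to avoid antiaromaticity.
3 of the 4 rings are aromatic. Total: 3.

3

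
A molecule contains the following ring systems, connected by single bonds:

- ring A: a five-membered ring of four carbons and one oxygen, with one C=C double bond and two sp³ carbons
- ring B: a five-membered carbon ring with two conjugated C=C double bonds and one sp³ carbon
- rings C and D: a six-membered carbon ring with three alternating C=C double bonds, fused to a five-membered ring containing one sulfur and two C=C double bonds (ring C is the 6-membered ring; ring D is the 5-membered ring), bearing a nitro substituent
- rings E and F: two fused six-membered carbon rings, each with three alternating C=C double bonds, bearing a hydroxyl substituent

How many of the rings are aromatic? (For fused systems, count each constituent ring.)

Ring A has two sp³ carbons, so it is not fully conjugated — not aromatic (2,3-dihydrofuran).
Ring B has one sp³ carbon, so it is not fully conjugated — not aromatic (cyclopentadiene).
Rings C and D form a fused bicyclic system (with one sulfur) with 9 sp² atoms and 10 π electrons from ring double bonds plus a heteroatom lone pair. 10 = 4(2)+2, so the system is aromatic and both rings count as aromatic (benzothiophene).
Rings E and F form a fused bicyclic system with 10 sp² atoms and 10 π electrons from ring double bonds. 10 = 4(2)+2, so the system is aromatic and both rings count as aromatic (naphthalene).
Aromatic: C, D, E, F. Total: 4.

4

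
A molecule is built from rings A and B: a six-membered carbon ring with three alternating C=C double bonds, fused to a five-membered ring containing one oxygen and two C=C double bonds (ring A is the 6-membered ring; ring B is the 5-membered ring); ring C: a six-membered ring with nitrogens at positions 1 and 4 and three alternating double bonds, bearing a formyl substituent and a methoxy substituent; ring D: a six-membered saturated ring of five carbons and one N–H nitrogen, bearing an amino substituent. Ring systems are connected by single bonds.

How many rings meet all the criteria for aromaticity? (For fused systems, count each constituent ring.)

3

Rings A and B form a fused bicyclic system (with one oxygen) with 9 sp² atoms and 10 π electrons from ring double bonds plus a heteroatom lone pair. 10 = 4(2)+2, so the system is aromatic and both rings count as aromatic (benzofuran).
Ring C is planar and fully conjugated; 3 ring double bonds give 6 π electrons. Since 6 = 4n+2 (n=1), ring C is aromatic (pyrazine).
Ring D has only sp³ atoms, so it is not fully conjugated — not aromatic (piperidine).
Aromatic: A, B, C. Total: 3.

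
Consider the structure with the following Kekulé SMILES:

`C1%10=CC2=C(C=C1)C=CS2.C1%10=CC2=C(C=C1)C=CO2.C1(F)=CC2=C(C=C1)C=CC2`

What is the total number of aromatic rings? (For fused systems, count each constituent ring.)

5

The SMILES encodes a six-membered carbon ring with three alternating C=C double bonds, fused to a five-membered ring containing one sulfur and two C=C double bonds; a six-membered carbon ring with three alternating C=C double bonds, fused to a five-membered ring containing one oxygen and two C=C double bonds; a six-membered carbon ring with three alternating C=C double bonds, fused to a five-membered carbon ring containing one C=C double bond and one sp³ carbon.
The fused 6/5-membered bicyclic (with one sulfur) is a single π system with 9 sp² atoms and 10 π electrons from ring double bonds plus a heteroatom lone pair. 10 = 4(2)+2, so the system is aromatic and both rings count as aromatic (benzothiophene).
The fused 6/5-membered bicyclic (with one oxygen) is a single π system with 9 sp² atoms and 10 π electrons from ring double bonds plus a heteroatom lone pair. 10 = 4(2)+2, so the system is aromatic and both rings count as aromatic (benzofuran).
The 6-membered ring is fully conjugated (every ring atom contributes a p orbital); 3 ring double bonds give 6 π electrons. 6 = 4(1)+2, so it is aromatic (benzene ring).
The 5-membered ring has one sp³ carbon, so it is not fully conjugated — not aromatic (cyclopentene ring).
5 of the 6 rings are aromatic. Total: 5.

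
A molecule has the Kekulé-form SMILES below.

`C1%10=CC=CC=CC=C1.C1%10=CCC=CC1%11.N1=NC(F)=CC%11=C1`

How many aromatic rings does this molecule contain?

The SMILES encodes an eight-membered carbon ring with four alternating C=C double bonds; a six-membered carbon ring with two isolated C=C double bonds and two sp³ carbons; a six-membered ring with two adjacent nitrogens and three alternating double bonds.
The 8-membered ring has only sp² ring atoms; a planar conformation would have a fully conjugated π system of 8 electrons. But 8 = 4(2), which is 4n not 4n+2, so it is not aromatic (cyclooctatetraene) — cyclooctatetraene distorts into a non-planar tub to avoid antiaromaticity.
The 6-membered ring has two sp³ carbons, so it is not fully conjugated — not aromatic (1,4-cyclohexadiene).
The 6-membered ring with two nitrogens (1,2) is planar and fully conjugated; 3 ring double bonds give 6 π electrons. 6 = 4(1)+2, so it is aromatic (pyridazine).
1 of the 3 rings is aromatic. Total: 1.

1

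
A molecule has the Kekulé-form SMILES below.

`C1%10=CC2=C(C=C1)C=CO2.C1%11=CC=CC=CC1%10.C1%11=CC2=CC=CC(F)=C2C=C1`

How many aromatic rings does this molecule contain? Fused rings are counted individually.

4

The SMILES encodes a six-membered carbon ring with three alternating C=C double bonds, fused to a five-membered ring containing one oxygen and two C=C double bonds; a seven-membered carbon ring with three C=C double bonds and one sp³ carbon; two fused six-membered carbon rings, each with three alternating C=C double bonds.
The fused 6/5-membered bicyclic (with one oxygen) is a single π system with 9 sp² atoms and 10 π electrons from ring double bonds plus a heteroatom lone pair. 10 = 4(2)+2, so the system is aromatic and both rings count as aromatic (benzofuran).
The 7-membered ring has one sp³ carbon, so it is not fully conjugated — not aromatic (cycloheptatriene).
The fused 6/6-membered bicyclic is a single π system with 10 sp² atoms and 10 π electrons from ring double bonds. 10 = 4(2)+2, so the system is aromatic and both rings count as aromatic (naphthalene).
4 of the 5 rings are aromatic. Total: 4.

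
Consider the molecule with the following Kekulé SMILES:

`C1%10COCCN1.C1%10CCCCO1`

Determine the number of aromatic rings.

The SMILES encodes a six-membered saturated ring with an oxygen and an N–H nitrogen at positions 1 and 4; a six-membered saturated ring of five carbons and one oxygen.
The 6-membered ring with one oxygen and one N–H (1,4) has only sp³ atoms, so it is not fully conjugated — not aromatic (morpholine).
The 6-membered ring with one oxygen has only sp³ atoms, so it is not fully conjugated — not aromatic (tetrahydropyran).
None of the rings are aromatic. Total: 0.

0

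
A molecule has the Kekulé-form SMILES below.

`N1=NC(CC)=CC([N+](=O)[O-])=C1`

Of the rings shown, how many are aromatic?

The SMILES encodes a six-membered ring with two adjacent nitrogens and three alternating double bonds.
The 6-membered ring with two nitrogens (1,2) is planar and fully conjugated; 3 ring double bonds give 6 π electrons. That satisfies 4n+2 with n=1, so it is aromatic (pyridazine).

1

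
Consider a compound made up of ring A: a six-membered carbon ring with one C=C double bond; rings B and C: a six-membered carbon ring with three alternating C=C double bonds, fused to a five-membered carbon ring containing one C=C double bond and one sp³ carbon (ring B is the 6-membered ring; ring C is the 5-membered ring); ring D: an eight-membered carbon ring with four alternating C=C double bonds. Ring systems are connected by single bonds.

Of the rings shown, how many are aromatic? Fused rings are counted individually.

Ring A has four sp³ carbons, so it is not fully conjugated — not aromatic (cyclohexene).
Ring B has a continuous p-orbital overlap around the ring; 3 ring double bonds give 6 π electrons. Since 6 = 4n+2 (n=1), ring B is aromatic (benzene ring).
Ring C has one sp³ carbon, so it is not fully conjugated — not aromatic (cyclopentene ring).
Ring D has only sp² ring atoms; a planar conformation would have a fully conjugated π system of 8 electrons. But 8 = 4(2), which is 4n not 4n+2, so ring D is not aromatic (cyclooctatetraene) — cyclooctatetraene distorts into a non-planar tub to avoid antiaromaticity.
Aromatic: B. Total: 1.

1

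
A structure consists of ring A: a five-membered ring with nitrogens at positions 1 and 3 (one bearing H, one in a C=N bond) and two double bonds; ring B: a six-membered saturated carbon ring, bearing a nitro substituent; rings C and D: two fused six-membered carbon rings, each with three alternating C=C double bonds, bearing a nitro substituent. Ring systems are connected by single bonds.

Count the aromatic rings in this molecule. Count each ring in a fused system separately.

Ring A is fully conjugated (every ring atom contributes a p orbital); 2 ring double bonds (4 π electrons) plus a heteroatom lone pair (2) give 6 π electrons. Since 6 = 4n+2 (n=1), ring A is aromatic (imidazole).
Ring B has only sp³ atoms, so it is not fully conjugated — not aromatic (cyclohexane).
Rings C and D form a fused bicyclic system with 10 sp² atoms and 10 π electrons from ring double bonds. 10 = 4(2)+2, so the system is aromatic and both rings count as aromatic (naphthalene).
Aromatic: A, C, D. Total: 3.

3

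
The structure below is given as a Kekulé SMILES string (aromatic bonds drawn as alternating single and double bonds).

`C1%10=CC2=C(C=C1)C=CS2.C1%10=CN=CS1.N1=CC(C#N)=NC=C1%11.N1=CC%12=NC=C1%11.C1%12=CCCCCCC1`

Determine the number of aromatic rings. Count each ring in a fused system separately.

5

The SMILES encodes a six-membered carbon ring with three alternating C=C double bonds, fused to a five-membered ring containing one sulfur and two C=C double bonds; a five-membered ring with a sulfur at position 1 and a nitrogen at position 3 (in a C=N bond), with two double bonds; a six-membered ring with nitrogens at positions 1 and 4 and three alternating double bonds; a six-membered ring with nitrogens at positions 1 and 4 and three alternating double bonds; an eight-membered carbon ring with one C=C double bond.
The fused 6/5-membered bicyclic (with one sulfur) is a single π system with 9 sp² atoms and 10 π electrons from ring double bonds plus a heteroatom lone pair. 10 = 4(2)+2, so the system is aromatic and both rings count as aromatic (benzothiophene).
The 5-membered ring with one sulfur and one =N– is planar and fully conjugated; 2 ring double bonds (4 π electrons) plus a heteroatom lone pair (2) give 6 π electrons. Since 6 = 4n+2 (n=1), it is aromatic (thiazole).
The 6-membered ring with two nitrogens (1,4) is fully conjugated (every ring atom contributes a p orbital); 3 ring double bonds give 6 π electrons. 6 = 4(1)+2, so it is aromatic (pyrazine).
The second 6-membered ring with two nitrogens (1,4) has a continuous p-orbital overlap around the ring; 3 ring double bonds give 6 π electrons. That satisfies 4n+2 with n=1, so it is aromatic (pyrazine).
The 8-membered ring has six sp³ carbons, so it is not fully conjugated — not aromatic (cyclooctene).
5 of the 6 rings are aromatic. Total: 5.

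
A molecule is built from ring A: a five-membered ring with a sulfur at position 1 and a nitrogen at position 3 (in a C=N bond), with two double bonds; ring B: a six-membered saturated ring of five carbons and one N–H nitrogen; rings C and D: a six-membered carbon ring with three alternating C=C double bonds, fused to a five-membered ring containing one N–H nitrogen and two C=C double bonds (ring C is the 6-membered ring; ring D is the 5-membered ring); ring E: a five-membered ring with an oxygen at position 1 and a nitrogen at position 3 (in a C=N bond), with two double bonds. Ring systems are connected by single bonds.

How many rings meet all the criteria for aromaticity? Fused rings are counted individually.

Ring A has a continuous p-orbital overlap around the ring; 2 ring double bonds (4 π electrons) plus a heteroatom lone pair (2) give 6 π electrons. 6 = 4(1)+2, so ring A is aromatic (thiazole).
Ring B has only sp³ atoms, so it is not fully conjugated — not aromatic (piperidine).
Rings C and D form a fused bicyclic system (with one N–H) with 9 sp² atoms and 10 π electrons from ring double bonds plus a heteroatom lone pair. 10 = 4(2)+2, so the system is aromatic and both rings count as aromatic (indole).
Ring E has a continuous p-orbital overlap around the ring; 2 ring double bonds (4 π electrons) plus a heteroatom lone pair (2) give 6 π electrons. 6 = 4(1)+2, so ring E is aromatic (oxazole).
Aromatic: A, C, D, E. Total: 4.

4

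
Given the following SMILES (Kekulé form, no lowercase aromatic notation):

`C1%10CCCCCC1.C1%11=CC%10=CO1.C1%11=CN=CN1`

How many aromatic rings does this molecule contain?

The SMILES encodes a seven-membered saturated carbon ring; a five-membered ring of four carbons and one oxygen, with two C=C double bonds; a five-membered ring with nitrogens at positions 1 and 3 (one bearing H, one in a C=N bond) and two double bonds.
The 7-membered ring has only sp³ atoms, so it is not fully conjugated — not aromatic (cycloheptane).
The 5-membered ring with one oxygen has a continuous p-orbital overlap around the ring; 2 ring double bonds (4 π electrons) plus a heteroatom lone pair (2) give 6 π electrons. That satisfies 4n+2 with n=1, so it is aromatic (furan).
The 5-membered ring with two nitrogens (one N–H, one =N–) is fully conjugated (every ring atom contributes a p orbital); 2 ring double bonds (4 π electrons) plus a heteroatom lone pair (2) give 6 π electrons. Since 6 = 4n+2 (n=1), it is aromatic (imidazole).
2 of the 3 rings are aromatic. Total: 2.

2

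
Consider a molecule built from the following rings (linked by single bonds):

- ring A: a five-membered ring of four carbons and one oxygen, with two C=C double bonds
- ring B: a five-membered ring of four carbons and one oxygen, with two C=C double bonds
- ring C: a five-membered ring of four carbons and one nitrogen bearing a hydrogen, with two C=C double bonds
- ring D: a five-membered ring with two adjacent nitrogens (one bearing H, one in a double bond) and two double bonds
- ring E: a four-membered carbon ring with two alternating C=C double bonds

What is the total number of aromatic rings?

4

Ring A is fully conjugated (every ring atom contributes a p orbital); 2 ring double bonds (4 π electrons) plus a heteroatom lone pair (2) give 6 π electrons. 6 = 4(1)+2, so ring A is aromatic (furan).
Ring B is planar and fully conjugated; 2 ring double bonds (4 π electrons) plus a heteroatom lone pair (2) give 6 π electrons. 6 = 4(1)+2, so ring B is aromatic (furan).
Ring C is fully conjugated (every ring atom contributes a p orbital); 2 ring double bonds (4 π electrons) plus a heteroatom lone pair (2) give 6 π electrons. 6 = 4(1)+2, so ring C is aromatic (pyrrole).
Ring D is planar and fully conjugated; 2 ring double bonds (4 π electrons) plus a heteroatom lone pair (2) give 6 π electrons. Since 6 = 4n+2 (n=1), ring D is aromatic (pyrazole).
Ring E has only sp² ring atoms; a planar conformation would have a fully conjugated π system of 4 electrons. But 4 = 4(1), which is 4n not 4n+2, so ring E is not aromatic (cyclobutadiene) — cyclobutadiene is antiaromatic and distorts to a rectangle.
Aromatic: A, B, C, D. Total: 4.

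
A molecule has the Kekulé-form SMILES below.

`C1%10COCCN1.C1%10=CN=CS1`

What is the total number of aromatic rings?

The SMILES encodes a six-membered saturated ring with an oxygen and an N–H nitrogen at positions 1 and 4; a five-membered ring with a sulfur at position 1 and a nitrogen at position 3 (in a C=N bond), with two double bonds.
The 6-membered ring with one oxygen and one N–H (1,4) has only sp³ atoms, so it is not fully conjugated — not aromatic (morpholine).
The 5-membered ring with one sulfur and one =N– is fully conjugated (every ring atom contributes a p orbital); 2 ring double bonds (4 π electrons) plus a heteroatom lone pair (2) give 6 π electrons. That satisfies 4n+2 with n=1, so it is aromatic (thiazole).
1 of the 2 rings is aromatic. Total: 1.

1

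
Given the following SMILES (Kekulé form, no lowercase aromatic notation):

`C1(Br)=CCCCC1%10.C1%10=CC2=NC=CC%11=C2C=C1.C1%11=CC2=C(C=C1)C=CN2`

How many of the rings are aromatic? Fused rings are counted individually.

4

The SMILES encodes a six-membered carbon ring with one C=C double bond; two fused six-membered rings, each with three alternating double bonds; one ring is all carbon and the other has one ring nitrogen; a six-membered carbon ring with three alternating C=C double bonds, fused to a five-membered ring containing one N–H nitrogen and two C=C double bonds.
The 6-membered ring has four sp³ carbons, so it is not fully conjugated — not aromatic (cyclohexene).
The fused 6/6-membered bicyclic (with one nitrogen) is a single π system with 10 sp² atoms and 10 π electrons from ring double bonds. 10 = 4(2)+2, so the system is aromatic and both rings count as aromatic (quinoline).
The fused 6/5-membered bicyclic (with one N–H) is a single π system with 9 sp² atoms and 10 π electrons from ring double bonds plus a heteroatom lone pair. 10 = 4(2)+2, so the system is aromatic and both rings count as aromatic (indole).
4 of the 5 rings are aromatic. Total: 4.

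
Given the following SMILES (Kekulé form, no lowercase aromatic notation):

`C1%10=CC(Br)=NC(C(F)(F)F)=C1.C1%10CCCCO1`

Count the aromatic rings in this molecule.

The SMILES encodes a six-membered ring of five carbons and one nitrogen with three alternating double bonds; a six-membered saturated ring of five carbons and one oxygen.
The 6-membered ring with one nitrogen is planar and fully conjugated; 3 ring double bonds give 6 π electrons. That satisfies 4n+2 with n=1, so it is aromatic (pyridine).
The 6-membered ring with one oxygen has only sp³ atoms, so it is not fully conjugated — not aromatic (tetrahydropyran).
1 of the 2 rings is aromatic. Total: 1.

1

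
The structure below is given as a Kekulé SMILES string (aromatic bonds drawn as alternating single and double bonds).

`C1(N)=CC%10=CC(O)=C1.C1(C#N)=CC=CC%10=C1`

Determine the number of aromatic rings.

2

The SMILES encodes a six-membered carbon ring with three alternating C=C double bonds; a six-membered carbon ring with three alternating C=C double bonds.
The 6-membered ring is planar and fully conjugated; 3 ring double bonds give 6 π electrons. 6 = 4(1)+2, so it is aromatic (benzene).
The second 6-membered ring has a continuous p-orbital overlap around the ring; 3 ring double bonds give 6 π electrons. Since 6 = 4n+2 (n=1), it is aromatic (benzene).
2 of the 2 rings are aromatic. Total: 2.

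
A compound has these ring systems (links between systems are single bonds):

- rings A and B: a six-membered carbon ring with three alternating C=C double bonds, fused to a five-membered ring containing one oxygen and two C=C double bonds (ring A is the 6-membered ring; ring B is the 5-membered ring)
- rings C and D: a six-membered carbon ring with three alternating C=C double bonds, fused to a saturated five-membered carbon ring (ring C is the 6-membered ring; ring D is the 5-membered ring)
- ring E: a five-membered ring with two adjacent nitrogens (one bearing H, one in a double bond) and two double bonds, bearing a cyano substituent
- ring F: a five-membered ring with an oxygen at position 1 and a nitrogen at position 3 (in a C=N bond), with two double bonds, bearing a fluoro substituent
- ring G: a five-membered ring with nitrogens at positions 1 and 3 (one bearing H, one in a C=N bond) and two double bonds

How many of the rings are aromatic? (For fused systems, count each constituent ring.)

6

Rings A and B form a fused bicyclic system (with one oxygen) with 9 sp² atoms and 10 π electrons from ring double bonds plus a heteroatom lone pair. 10 = 4(2)+2, so the system is aromatic and both rings count as aromatic (benzofuran).
Ring C is planar and fully conjugated; 3 ring double bonds give 6 π electrons. 6 = 4(1)+2, so ring C is aromatic (benzene ring).
Ring D has three sp³ carbons, so it is not fully conjugated — not aromatic (cyclopentane ring).
Ring E is fully conjugated (every ring atom contributes a p orbital); 2 ring double bonds (4 π electrons) plus a heteroatom lone pair (2) give 6 π electrons. That satisfies 4n+2 with n=1, so ring E is aromatic (pyrazole).
Ring F has a continuous p-orbital overlap around the ring; 2 ring double bonds (4 π electrons) plus a heteroatom lone pair (2) give 6 π electrons. 6 = 4(1)+2, so ring F is aromatic (oxazole).
Ring G is fully conjugated (every ring atom contributes a p orbital); 2 ring double bonds (4 π electrons) plus a heteroatom lone pair (2) give 6 π electrons. 6 = 4(1)+2, so ring G is aromatic (imidazole).
Aromatic: A, B, C, E, F, G. Total: 6.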